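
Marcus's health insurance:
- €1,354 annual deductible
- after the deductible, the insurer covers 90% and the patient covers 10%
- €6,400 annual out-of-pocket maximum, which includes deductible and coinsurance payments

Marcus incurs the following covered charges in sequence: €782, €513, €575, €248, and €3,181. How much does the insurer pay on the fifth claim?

Bill 1, €782: entire amount goes to the deductible. Patient pays €782; OOP now €782. Plan pays €782 − €782 = €0.
Bill 2, €513: all of it applies to the deductible. Cost to patient: €513. OOP to date €1,295. Plan pays €513 − €513 = €0.
Bill 3, €575: deductible takes €59, €516 remains; coinsurance €516 × 10% = €51.60. Patient owes €110.60 (running OOP €1,405.60). Insurer: €575 − €110.60 = €464.40.
Bill 4, €248: deductible met; 10% of €248 = €24.80. Patient pays €24.80; OOP now €1,430.40. Insurer: €248 − €24.80 = €223.20.
Bill 5, €3,181: 10% coinsurance on €3,181 = €318.10. Patient owes €318.10 (running OOP €1,748.50). Insurer: €3,181 − €318.10 = €2,862.90.

€2,862.90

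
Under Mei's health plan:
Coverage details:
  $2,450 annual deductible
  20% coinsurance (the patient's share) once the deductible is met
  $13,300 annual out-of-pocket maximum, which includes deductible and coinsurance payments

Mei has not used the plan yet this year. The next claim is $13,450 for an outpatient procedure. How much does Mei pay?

The full $2,450 deductible is still open; $2,450 of this bill applies to it.
After the $2,450 deductible portion, $13,450 − $2,450 = $11,000 is subject to coinsurance.
20% of $11,000 = $2,200 falls to the patient.
That puts the patient's cost at $2,450 + $2,200 = $4,650 before any cap.
Cumulative spending $0 + $4,650 = $4,650 stays under the $13,300 maximum.

$4,650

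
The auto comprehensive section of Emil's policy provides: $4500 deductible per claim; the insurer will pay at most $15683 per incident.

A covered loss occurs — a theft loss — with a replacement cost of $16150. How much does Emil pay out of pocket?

$4500

Subtract the deductible: $16150 − $4500 = $11650.
$11650 is within the $15683 limit, so the insurer pays $11650.
Out of pocket: $16150 − $11650 = $4500.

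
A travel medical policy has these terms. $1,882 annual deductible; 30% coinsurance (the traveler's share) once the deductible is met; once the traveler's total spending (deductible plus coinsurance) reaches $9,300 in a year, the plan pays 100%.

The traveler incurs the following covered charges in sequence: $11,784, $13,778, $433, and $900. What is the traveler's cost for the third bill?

$129.90

Claim 1 ($11,784): $1,882 to deductible, leaving $9,902; 30% of $9,902 = $2,970.60. Traveler pays $4,852.60; OOP now $4,852.60.
Claim 2 ($13,778): deductible already satisfied, so traveler's share is 30% × $13,778 = $4,133.40. Traveler pays $4,133.40; OOP now $8,986.
Claim 3 ($433): deductible met; 30% of $433 = $129.90. Traveler pays $129.90; OOP now $9,115.90.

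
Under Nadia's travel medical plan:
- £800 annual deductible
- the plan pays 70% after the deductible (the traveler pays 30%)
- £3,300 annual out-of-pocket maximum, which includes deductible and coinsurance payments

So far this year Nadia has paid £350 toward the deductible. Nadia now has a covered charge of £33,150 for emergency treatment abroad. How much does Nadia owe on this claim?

Remaining deductible: £800 − £350 = £450.
The remaining £32,700 (= £33,150 − £450) moves to coinsurance.
30% of £32,700 = £9,810 falls to the traveler.
Traveler responsibility before any cap: £450 + £9,810 = £10,260.
Adding £10,260 to the £350 already spent would give £10,610, which exceeds the £3,300 cap; the traveler pays just £3,300 − £350 = £2,950.

£2,950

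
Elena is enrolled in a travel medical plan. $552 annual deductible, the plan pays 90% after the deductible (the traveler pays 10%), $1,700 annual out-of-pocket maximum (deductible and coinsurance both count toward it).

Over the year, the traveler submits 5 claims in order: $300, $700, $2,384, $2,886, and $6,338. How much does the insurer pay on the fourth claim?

$2,597.40

Bill 1, $300: all of it applies to the deductible. Cost to traveler: $300. OOP to date $300. Plan pays $300 − $300 = $0.
Bill 2, $700: deductible takes $252, $448 remains; 10% of $448 = $44.80. Cost to traveler: $296.80. OOP to date $596.80. Plan pays $700 − $296.80 = $403.20.
Bill 3, $2,384: deductible already satisfied, so traveler's share is 10% × $2,384 = $238.40. Cost to traveler: $238.40. OOP to date $835.20. Insurer: $2,384 − $238.40 = $2,145.60.
Bill 4, $2,886: 10% coinsurance on $2,886 = $288.60. Cost to traveler: $288.60. OOP to date $1,123.80. Insurer: $2,886 − $288.60 = $2,597.40.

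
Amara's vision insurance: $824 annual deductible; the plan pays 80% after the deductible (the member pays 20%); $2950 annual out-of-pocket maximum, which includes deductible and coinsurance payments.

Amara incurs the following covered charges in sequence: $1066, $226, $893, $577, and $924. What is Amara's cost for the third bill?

$178.60

#1 ($1066): deductible takes $824, $242 remains; coinsurance $242 × 20% = $48.40. Member pays $872.40; OOP now $872.40.
#2 ($226): 20% coinsurance on $226 = $45.20. Cost to member: $45.20. OOP to date $917.60.
#3 ($893): deductible met; 20% of $893 = $178.60. Member owes $178.60 (running OOP $1096.20).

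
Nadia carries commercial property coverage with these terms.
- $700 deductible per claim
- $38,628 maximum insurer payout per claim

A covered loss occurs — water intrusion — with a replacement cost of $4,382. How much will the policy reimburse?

$3,682

Subtract the deductible: $4,382 − $700 = $3,682.
That's under the $38,628 cap, so the insurer reimburses the full $3,682.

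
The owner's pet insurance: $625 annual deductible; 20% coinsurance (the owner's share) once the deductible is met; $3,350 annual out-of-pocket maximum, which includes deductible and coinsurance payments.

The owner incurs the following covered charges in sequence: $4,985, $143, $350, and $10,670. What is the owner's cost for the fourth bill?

$1,754.40

Claim 1 — $4,985: $625 finishes the deductible; $4,360 goes to coinsurance; coinsurance $4,360 × 20% = $872. Owner pays $1,497; OOP now $1,497.
Claim 2 — $143: deductible already satisfied, so owner's share is 20% × $143 = $28.60. Owner owes $28.60 (running OOP $1,525.60).
Claim 3 — $350: deductible met; 20% of $350 = $70. Owner pays $70; OOP now $1,595.60.
Claim 4 — $10,670: deductible met; 20% of $10,670 = $2,134. That would push OOP to $3,729.60, over the $3,350 cap, so owner pays $3,350 − $1,595.60 = $1,754.40.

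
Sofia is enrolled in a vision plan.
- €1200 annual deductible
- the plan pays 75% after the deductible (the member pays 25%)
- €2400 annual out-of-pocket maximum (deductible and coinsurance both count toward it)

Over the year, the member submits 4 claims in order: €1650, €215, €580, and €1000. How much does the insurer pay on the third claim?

Claim 1 — €1650: deductible takes €1200, €450 remains; member's 25% is €112.50. Cost to member: €1312.50. OOP to date €1312.50. Plan pays €1650 − €1312.50 = €337.50.
Claim 2 — €215: 25% coinsurance on €215 = €53.75. Cost to member: €53.75. OOP to date €1366.25. Plan pays €215 − €53.75 = €161.25.
Claim 3 — €580: deductible met; 25% of €580 = €145. Member pays €145; OOP now €1511.25. Plan pays €580 − €145 = €435.

€435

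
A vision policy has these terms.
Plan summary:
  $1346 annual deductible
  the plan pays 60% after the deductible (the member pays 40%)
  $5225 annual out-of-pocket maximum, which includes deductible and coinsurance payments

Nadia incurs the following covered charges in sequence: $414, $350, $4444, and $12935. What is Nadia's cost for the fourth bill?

$2334.20

#1 ($414): entire amount goes to the deductible. Member pays $414; OOP now $414.
#2 ($350): fully absorbed by the deductible. Cost to member: $350. OOP to date $764.
#3 ($4444): deductible takes $582, $3862 remains; coinsurance $3862 × 40% = $1544.80. Member owes $2126.80 (running OOP $2890.80).
#4 ($12935): 40% coinsurance on $12935 = $5174. That would push OOP to $8064.80, over the $5225 cap, so member pays $5225 − $2890.80 = $2334.20.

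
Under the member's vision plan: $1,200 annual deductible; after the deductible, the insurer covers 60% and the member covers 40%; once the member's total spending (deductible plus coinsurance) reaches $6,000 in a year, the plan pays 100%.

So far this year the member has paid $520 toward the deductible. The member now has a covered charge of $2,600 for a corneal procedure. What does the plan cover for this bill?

$1,152

Deductible still to meet: $1,200 − $520 = $680.
After the $680 deductible portion, $2,600 − $680 = $1,920 is subject to coinsurance.
Coinsurance: $1,920 × 40% = $768.
That puts the member's cost at $680 + $768 = $1,448 before any cap.
Cumulative spending $520 + $1,448 = $1,968 stays under the $6,000 maximum.
Insurer pays the balance: $2,600 − $1,448 = $1,152.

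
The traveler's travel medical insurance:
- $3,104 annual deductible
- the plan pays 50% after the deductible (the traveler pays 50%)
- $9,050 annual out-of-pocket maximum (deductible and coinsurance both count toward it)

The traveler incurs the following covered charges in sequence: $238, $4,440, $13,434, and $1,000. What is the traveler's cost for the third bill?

$5,159

Claim 1 ($238): fully absorbed by the deductible. Cost to traveler: $238. OOP to date $238.
Claim 2 ($4,440): $2,866 to deductible, leaving $1,574; coinsurance $1,574 × 50% = $787. Cost to traveler: $3,653. OOP to date $3,891.
Claim 3 ($13,434): 50% coinsurance on $13,434 = $6,717. Adding that to $3,891 gives $10,608, past the $9,050 cap; traveler pays only $9,050 − $3,891 = $5,159.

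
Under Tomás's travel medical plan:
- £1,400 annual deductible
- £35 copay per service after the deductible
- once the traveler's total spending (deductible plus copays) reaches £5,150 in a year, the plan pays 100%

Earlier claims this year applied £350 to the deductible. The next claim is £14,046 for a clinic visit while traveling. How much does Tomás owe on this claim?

£1,085

Remaining deductible: £1,400 − £350 = £1,050.
After the £1,050 deductible portion, £14,046 − £1,050 = £12,996 is subject to the copay.
Copay on this service: £35.
Traveler responsibility before any cap: £1,050 + £35 = £1,085.
Total out-of-pocket so far would be £350 + £1,085 = £1,435, below the £5,150 cap — no reduction.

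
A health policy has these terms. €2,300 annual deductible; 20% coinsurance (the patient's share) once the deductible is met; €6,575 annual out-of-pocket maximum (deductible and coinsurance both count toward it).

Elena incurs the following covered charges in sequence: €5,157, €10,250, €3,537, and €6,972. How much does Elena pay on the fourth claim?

Claim 1 (€5,157): deductible takes €2,300, €2,857 remains; 20% of €2,857 = €571.40. Cost to patient: €2,871.40. OOP to date €2,871.40.
Claim 2 (€10,250): 20% coinsurance on €10,250 = €2,050. Patient owes €2,050 (running OOP €4,921.40).
Claim 3 (€3,537): deductible met; 20% of €3,537 = €707.40. Patient owes €707.40 (running OOP €5,628.80).
Claim 4 (€6,972): deductible already satisfied, so patient's share is 20% × €6,972 = €1,394.40. OOP would hit €7,023.20 > €6,575, so the cap limits the patient to €6,575 − €5,628.80 = €946.20.

€946.20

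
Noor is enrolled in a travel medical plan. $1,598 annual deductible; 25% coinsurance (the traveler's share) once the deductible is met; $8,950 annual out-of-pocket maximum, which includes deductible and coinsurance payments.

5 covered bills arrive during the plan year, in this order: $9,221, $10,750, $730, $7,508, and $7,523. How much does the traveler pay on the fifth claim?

Claim 1 ($9,221): $1,598 to deductible, leaving $7,623; 25% of $7,623 = $1,905.75. Traveler pays $3,503.75; OOP now $3,503.75.
Claim 2 ($10,750): 25% coinsurance on $10,750 = $2,687.50. Traveler owes $2,687.50 (running OOP $6,191.25).
Claim 3 ($730): deductible met; 25% of $730 = $182.50. Traveler owes $182.50 (running OOP $6,373.75).
Claim 4 ($7,508): deductible already satisfied, so traveler's share is 25% × $7,508 = $1,877. Traveler owes $1,877 (running OOP $8,250.75).
Claim 5 ($7,523): deductible already satisfied, so traveler's share is 25% × $7,523 = $1,880.75. Adding that to $8,250.75 gives $10,131.50, past the $8,950 cap; traveler pays only $8,950 − $8,250.75 = $699.25.

$699.25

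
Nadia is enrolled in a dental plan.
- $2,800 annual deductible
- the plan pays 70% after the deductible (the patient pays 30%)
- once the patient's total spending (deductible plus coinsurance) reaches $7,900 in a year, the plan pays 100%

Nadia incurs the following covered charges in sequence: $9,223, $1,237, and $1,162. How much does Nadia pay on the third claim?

$348.60

Claim 1 — $9,223: $2,800 finishes the deductible; $6,423 goes to coinsurance; coinsurance $6,423 × 30% = $1,926.90. Patient pays $4,726.90; OOP now $4,726.90.
Claim 2 — $1,237: 30% coinsurance on $1,237 = $371.10. Patient pays $371.10; OOP now $5,098.
Claim 3 — $1,162: 30% coinsurance on $1,162 = $348.60. Cost to patient: $348.60. OOP to date $5,446.60.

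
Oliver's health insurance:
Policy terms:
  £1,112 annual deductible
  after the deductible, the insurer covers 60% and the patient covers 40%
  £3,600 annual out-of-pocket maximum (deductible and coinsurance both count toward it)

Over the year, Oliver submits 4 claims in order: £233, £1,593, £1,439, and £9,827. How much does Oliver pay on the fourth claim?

#1 (£233): fully absorbed by the deductible. Patient pays £233; OOP now £233.
#2 (£1,593): deductible takes £879, £714 remains; 40% of £714 = £285.60. Patient owes £1,164.60 (running OOP £1,397.60).
#3 (£1,439): deductible already satisfied, so patient's share is 40% × £1,439 = £575.60. Cost to patient: £575.60. OOP to date £1,973.20.
#4 (£9,827): 40% coinsurance on £9,827 = £3,930.80. OOP would hit £5,904 > £3,600, so the cap limits the patient to £3,600 − £1,973.20 = £1,626.80.

£1,626.80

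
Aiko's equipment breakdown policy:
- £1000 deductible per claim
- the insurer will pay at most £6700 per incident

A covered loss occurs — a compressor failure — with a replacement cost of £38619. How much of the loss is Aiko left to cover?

£31919

Subtract the deductible: £38619 − £1000 = £37619.
The £6700 per-incident cap binds; insurer pays £6700.
The business owner bears the rest of the original loss: £38619 − £6700 = £31919.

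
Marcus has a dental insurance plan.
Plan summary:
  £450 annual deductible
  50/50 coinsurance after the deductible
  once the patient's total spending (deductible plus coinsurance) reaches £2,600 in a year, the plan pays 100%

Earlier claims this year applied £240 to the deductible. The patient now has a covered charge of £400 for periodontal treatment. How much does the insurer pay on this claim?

£95

Remaining deductible: £450 − £240 = £210.
After the £210 deductible portion, £400 − £210 = £190 is subject to coinsurance.
50% of £190 = £95 falls to the patient.
That puts the patient's cost at £210 + £95 = £305 before any cap.
Total out-of-pocket so far would be £240 + £305 = £545, below the £2,600 cap — no reduction.
The insurer covers the remainder: £400 − £305 = £95.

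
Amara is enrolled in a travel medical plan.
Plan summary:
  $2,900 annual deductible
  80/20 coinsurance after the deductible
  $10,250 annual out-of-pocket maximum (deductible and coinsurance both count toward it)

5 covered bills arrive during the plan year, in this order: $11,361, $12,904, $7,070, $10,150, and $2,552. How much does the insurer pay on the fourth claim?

Claim 1 — $11,361: $2,900 finishes the deductible; $8,461 goes to coinsurance; traveler's 20% is $1,692.20. Traveler pays $4,592.20; OOP now $4,592.20. Plan pays $11,361 − $4,592.20 = $6,768.80.
Claim 2 — $12,904: deductible already satisfied, so traveler's share is 20% × $12,904 = $2,580.80. Traveler pays $2,580.80; OOP now $7,173. Plan pays $12,904 − $2,580.80 = $10,323.20.
Claim 3 — $7,070: deductible already satisfied, so traveler's share is 20% × $7,070 = $1,414. Cost to traveler: $1,414. OOP to date $8,587. Plan pays $7,070 − $1,414 = $5,656.
Claim 4 — $10,150: deductible already satisfied, so traveler's share is 20% × $10,150 = $2,030. That would push OOP to $10,617, over the $10,250 cap, so traveler pays $10,250 − $8,587 = $1,663. Insurer: $10,150 − $1,663 = $8,487.

$8,487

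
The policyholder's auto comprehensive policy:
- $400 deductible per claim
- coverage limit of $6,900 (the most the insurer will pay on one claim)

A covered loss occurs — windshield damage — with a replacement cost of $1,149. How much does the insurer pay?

$749

Less the $400 deductible: $1,149 − $400 = $749.
$749 ≤ $6,900, so the limit doesn't bind; insurer pays $749.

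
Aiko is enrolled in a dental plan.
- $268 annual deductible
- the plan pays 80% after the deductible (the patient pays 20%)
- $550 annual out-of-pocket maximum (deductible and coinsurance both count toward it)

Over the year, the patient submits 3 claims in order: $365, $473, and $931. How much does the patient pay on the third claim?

Bill 1, $365: $268 to deductible, leaving $97; patient's 20% is $19.40. Patient owes $287.40 (running OOP $287.40).
Bill 2, $473: 20% coinsurance on $473 = $94.60. Patient owes $94.60 (running OOP $382).
Bill 3, $931: deductible met; 20% of $931 = $186.20. Adding that to $382 gives $568.20, past the $550 cap; patient pays only $550 − $382 = $168.

$168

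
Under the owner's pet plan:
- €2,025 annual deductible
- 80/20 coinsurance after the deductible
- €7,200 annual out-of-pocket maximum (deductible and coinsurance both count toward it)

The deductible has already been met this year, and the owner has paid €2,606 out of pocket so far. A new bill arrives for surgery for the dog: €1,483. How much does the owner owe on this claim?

With the deductible met, the entire €1,483 is subject to coinsurance.
20% of €1,483 = €296.60 falls to the owner.
Year-to-date out-of-pocket becomes €2,606 + €296.60 = €2,902.60, still under the €7,200 maximum, so no cap applies.

€296.60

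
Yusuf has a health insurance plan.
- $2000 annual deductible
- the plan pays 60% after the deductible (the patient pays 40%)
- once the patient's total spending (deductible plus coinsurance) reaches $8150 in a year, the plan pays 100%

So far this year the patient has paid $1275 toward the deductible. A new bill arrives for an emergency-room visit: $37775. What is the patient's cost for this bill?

$6875

Remaining deductible: $2000 − $1275 = $725.
That leaves $37775 − $725 = $37050 for coinsurance.
Patient's 40% share of $37050 is $14820.
That puts the patient's cost at $725 + $14820 = $15545 before any cap.
Adding $15545 to the $1275 already spent would give $16820, which exceeds the $8150 cap; the patient pays just $8150 − $1275 = $6875.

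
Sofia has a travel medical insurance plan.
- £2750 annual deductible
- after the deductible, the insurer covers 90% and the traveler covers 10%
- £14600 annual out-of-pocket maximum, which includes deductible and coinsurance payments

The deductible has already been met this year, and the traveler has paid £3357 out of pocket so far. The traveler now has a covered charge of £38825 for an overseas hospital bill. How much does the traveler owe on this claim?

£3882.50

With the deductible met, the entire £38825 is subject to coinsurance.
Coinsurance: £38825 × 10% = £3882.50.
Year-to-date out-of-pocket becomes £3357 + £3882.50 = £7239.50, still under the £14600 maximum, so no cap applies.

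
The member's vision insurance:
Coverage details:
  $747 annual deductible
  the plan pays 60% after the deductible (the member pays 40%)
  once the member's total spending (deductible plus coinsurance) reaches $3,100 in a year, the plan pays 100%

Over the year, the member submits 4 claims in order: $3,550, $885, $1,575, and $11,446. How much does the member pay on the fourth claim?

Claim 1 — $3,550: $747 to deductible, leaving $2,803; member's 40% is $1,121.20. Member pays $1,868.20; OOP now $1,868.20.
Claim 2 — $885: deductible met; 40% of $885 = $354. Cost to member: $354. OOP to date $2,222.20.
Claim 3 — $1,575: deductible met; 40% of $1,575 = $630. Member owes $630 (running OOP $2,852.20).
Claim 4 — $11,446: deductible met; 40% of $11,446 = $4,578.40. Adding that to $2,852.20 gives $7,430.60, past the $3,100 cap; member pays only $3,100 − $2,852.20 = $247.80.

$247.80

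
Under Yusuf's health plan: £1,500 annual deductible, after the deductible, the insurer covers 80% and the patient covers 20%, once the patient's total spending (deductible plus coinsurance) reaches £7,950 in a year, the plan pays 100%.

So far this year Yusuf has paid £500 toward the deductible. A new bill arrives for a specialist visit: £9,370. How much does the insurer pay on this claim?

£6,696

Remaining deductible: £1,500 − £500 = £1,000.
That leaves £9,370 − £1,000 = £8,370 for coinsurance.
Coinsurance: £8,370 × 20% = £1,674.
Patient responsibility before any cap: £1,000 + £1,674 = £2,674.
Year-to-date out-of-pocket becomes £500 + £2,674 = £3,174, still under the £7,950 maximum, so no cap applies.
The insurer covers the remainder: £9,370 − £2,674 = £6,696.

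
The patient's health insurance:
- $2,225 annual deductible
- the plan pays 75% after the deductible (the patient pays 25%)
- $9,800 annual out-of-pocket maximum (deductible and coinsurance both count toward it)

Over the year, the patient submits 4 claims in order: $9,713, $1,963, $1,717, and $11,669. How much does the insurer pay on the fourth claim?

Bill 1, $9,713: $2,225 finishes the deductible; $7,488 goes to coinsurance; coinsurance $7,488 × 25% = $1,872. Cost to patient: $4,097. OOP to date $4,097. Plan pays $9,713 − $4,097 = $5,616.
Bill 2, $1,963: deductible met; 25% of $1,963 = $490.75. Patient owes $490.75 (running OOP $4,587.75). Plan pays $1,963 − $490.75 = $1,472.25.
Bill 3, $1,717: deductible met; 25% of $1,717 = $429.25. Patient owes $429.25 (running OOP $5,017). Plan pays $1,717 − $429.25 = $1,287.75.
Bill 4, $11,669: deductible already satisfied, so patient's share is 25% × $11,669 = $2,917.25. Patient pays $2,917.25; OOP now $7,934.25. Plan pays $11,669 − $2,917.25 = $8,751.75.

$8,751.75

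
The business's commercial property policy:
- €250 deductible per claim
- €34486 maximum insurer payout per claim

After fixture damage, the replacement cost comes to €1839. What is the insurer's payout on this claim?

Subtract the deductible: €1839 − €250 = €1589.
€1589 ≤ €34486, so the limit doesn't bind; insurer pays €1589.

€1589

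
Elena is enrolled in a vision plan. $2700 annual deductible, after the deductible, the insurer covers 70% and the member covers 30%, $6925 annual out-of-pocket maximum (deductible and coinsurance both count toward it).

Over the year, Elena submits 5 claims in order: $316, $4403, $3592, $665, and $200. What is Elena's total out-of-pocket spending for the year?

$4642.80

Bill 1, $316: all of it applies to the deductible. Cost to member: $316. OOP to date $316.
Bill 2, $4403: $2384 to deductible, leaving $2019; 30% of $2019 = $605.70. Cost to member: $2989.70. OOP to date $3305.70.
Bill 3, $3592: deductible already satisfied, so member's share is 30% × $3592 = $1077.60. Cost to member: $1077.60. OOP to date $4383.30.
Bill 4, $665: deductible already satisfied, so member's share is 30% × $665 = $199.50. Member pays $199.50; OOP now $4582.80.
Bill 5, $200: deductible already satisfied, so member's share is 30% × $200 = $60. Cost to member: $60. OOP to date $4642.80.
Total paid by the member: $316 + $2989.70 + $1077.60 + $199.50 + $60 = $4642.80.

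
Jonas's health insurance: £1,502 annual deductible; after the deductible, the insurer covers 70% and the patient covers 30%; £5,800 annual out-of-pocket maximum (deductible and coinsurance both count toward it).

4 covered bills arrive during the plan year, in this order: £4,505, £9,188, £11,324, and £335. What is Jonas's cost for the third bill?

£640.70

Claim 1 (£4,505): deductible takes £1,502, £3,003 remains; 30% of £3,003 = £900.90. Patient owes £2,402.90 (running OOP £2,402.90).
Claim 2 (£9,188): 30% coinsurance on £9,188 = £2,756.40. Patient pays £2,756.40; OOP now £5,159.30.
Claim 3 (£11,324): deductible met; 30% of £11,324 = £3,397.20. OOP would hit £8,556.50 > £5,800, so the cap limits the patient to £5,800 − £5,159.30 = £640.70.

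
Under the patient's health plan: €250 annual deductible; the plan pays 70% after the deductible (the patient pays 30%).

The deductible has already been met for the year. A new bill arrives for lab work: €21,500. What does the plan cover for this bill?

€15,050

The deductible is already satisfied, so the full bill goes to coinsurance.
Coinsurance: €21,500 × 30% = €6,450.
Insurer pays the balance: €21,500 − €6,450 = €15,050.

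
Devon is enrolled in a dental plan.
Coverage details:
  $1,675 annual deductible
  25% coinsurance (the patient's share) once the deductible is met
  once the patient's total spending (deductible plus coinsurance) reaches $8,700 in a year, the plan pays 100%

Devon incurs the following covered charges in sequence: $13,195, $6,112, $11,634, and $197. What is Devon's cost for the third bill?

#1 ($13,195): $1,675 finishes the deductible; $11,520 goes to coinsurance; 25% of $11,520 = $2,880. Patient pays $4,555; OOP now $4,555.
#2 ($6,112): 25% coinsurance on $6,112 = $1,528. Patient pays $1,528; OOP now $6,083.
#3 ($11,634): 25% coinsurance on $11,634 = $2,908.50. That would push OOP to $8,991.50, over the $8,700 cap, so patient pays $8,700 − $6,083 = $2,617.

$2,617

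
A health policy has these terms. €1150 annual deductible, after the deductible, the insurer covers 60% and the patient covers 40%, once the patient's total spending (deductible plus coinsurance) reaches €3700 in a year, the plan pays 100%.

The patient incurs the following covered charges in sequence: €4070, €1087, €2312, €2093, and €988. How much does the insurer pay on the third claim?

#1 (€4070): €1150 to deductible, leaving €2920; patient's 40% is €1168. Patient owes €2318 (running OOP €2318). Plan pays €4070 − €2318 = €1752.
#2 (€1087): deductible already satisfied, so patient's share is 40% × €1087 = €434.80. Patient owes €434.80 (running OOP €2752.80). Insurer: €1087 − €434.80 = €652.20.
#3 (€2312): deductible met; 40% of €2312 = €924.80. Cost to patient: €924.80. OOP to date €3677.60. Plan pays €2312 − €924.80 = €1387.20.

€1387.20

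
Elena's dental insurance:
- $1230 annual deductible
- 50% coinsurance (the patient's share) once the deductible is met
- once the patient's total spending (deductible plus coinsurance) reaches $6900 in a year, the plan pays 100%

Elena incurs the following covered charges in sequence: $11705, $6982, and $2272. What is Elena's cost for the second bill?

#1 ($11705): $1230 to deductible, leaving $10475; patient's 50% is $5237.50. Cost to patient: $6467.50. OOP to date $6467.50.
#2 ($6982): deductible already satisfied, so patient's share is 50% × $6982 = $3491. Adding that to $6467.50 gives $9958.50, past the $6900 cap; patient pays only $6900 − $6467.50 = $432.50.

$432.50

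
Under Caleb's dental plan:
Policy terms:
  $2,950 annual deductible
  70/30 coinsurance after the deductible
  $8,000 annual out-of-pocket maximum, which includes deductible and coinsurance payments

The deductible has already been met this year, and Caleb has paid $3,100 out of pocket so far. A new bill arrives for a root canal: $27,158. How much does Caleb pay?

$4,900

With the deductible met, the entire $27,158 is subject to coinsurance.
Patient's 30% share of $27,158 is $8,147.40.
Year-to-date out-of-pocket would reach $3,100 + $8,147.40 = $11,247.40, above the $8,000 maximum, so the patient pays only $8,000 − $3,100 = $4,900.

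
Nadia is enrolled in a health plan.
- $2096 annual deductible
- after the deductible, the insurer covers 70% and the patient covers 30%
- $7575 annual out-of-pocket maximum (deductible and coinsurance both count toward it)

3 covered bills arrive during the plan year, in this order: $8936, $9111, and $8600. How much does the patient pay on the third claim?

$693.70

Claim 1 — $8936: $2096 to deductible, leaving $6840; coinsurance $6840 × 30% = $2052. Cost to patient: $4148. OOP to date $4148.
Claim 2 — $9111: 30% coinsurance on $9111 = $2733.30. Cost to patient: $2733.30. OOP to date $6881.30.
Claim 3 — $8600: deductible already satisfied, so patient's share is 30% × $8600 = $2580. Adding that to $6881.30 gives $9461.30, past the $7575 cap; patient pays only $7575 − $6881.30 = $693.70.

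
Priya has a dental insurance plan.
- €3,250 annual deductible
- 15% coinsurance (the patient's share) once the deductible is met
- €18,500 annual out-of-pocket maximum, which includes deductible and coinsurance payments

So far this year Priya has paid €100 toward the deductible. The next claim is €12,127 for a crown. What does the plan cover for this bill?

Remaining deductible: €3,250 − €100 = €3,150.
After the €3,150 deductible portion, €12,127 − €3,150 = €8,977 is subject to coinsurance.
Coinsurance: €8,977 × 15% = €1,346.55.
So the patient owes €3,150 + €1,346.55 = €4,496.55 before any cap.
Cumulative spending €100 + €4,496.55 = €4,596.55 stays under the €18,500 maximum.
The plan picks up €12,127 − €4,496.55 = €7,630.45.

€7,630.45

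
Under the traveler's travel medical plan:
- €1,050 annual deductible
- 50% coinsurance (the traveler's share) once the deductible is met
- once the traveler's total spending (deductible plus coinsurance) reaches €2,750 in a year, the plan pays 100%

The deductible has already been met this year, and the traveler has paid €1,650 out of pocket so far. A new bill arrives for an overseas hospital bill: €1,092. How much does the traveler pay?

€546

The deductible is already satisfied, so the full bill goes to coinsurance.
Traveler's 50% share of €1,092 is €546.
Total out-of-pocket so far would be €1,650 + €546 = €2,196, below the €2,750 cap — no reduction.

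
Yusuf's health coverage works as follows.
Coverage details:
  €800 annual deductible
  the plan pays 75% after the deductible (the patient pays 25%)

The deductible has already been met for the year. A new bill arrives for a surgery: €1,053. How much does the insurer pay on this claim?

€789.75

The deductible is already satisfied, so the full bill goes to coinsurance.
Coinsurance: €1,053 × 25% = €263.25.
The insurer covers the remainder: €1,053 − €263.25 = €789.75.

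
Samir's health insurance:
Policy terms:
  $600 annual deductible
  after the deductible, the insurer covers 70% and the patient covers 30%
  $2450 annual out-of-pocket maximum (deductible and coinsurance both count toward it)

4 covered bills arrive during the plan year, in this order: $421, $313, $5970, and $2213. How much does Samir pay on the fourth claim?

$18.80

Claim 1 ($421): all of it applies to the deductible. Patient pays $421; OOP now $421.
Claim 2 ($313): deductible takes $179, $134 remains; 30% of $134 = $40.20. Patient pays $219.20; OOP now $640.20.
Claim 3 ($5970): deductible already satisfied, so patient's share is 30% × $5970 = $1791. Patient pays $1791; OOP now $2431.20.
Claim 4 ($2213): deductible met; 30% of $2213 = $663.90. That would push OOP to $3095.10, over the $2450 cap, so patient pays $2450 − $2431.20 = $18.80.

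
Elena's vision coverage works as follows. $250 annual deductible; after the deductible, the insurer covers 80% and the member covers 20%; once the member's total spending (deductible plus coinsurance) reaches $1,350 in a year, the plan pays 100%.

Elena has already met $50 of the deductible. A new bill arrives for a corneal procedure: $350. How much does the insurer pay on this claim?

$120

$50 of the $250 deductible is already met, leaving $200.
The remaining $150 (= $350 − $200) moves to coinsurance.
Coinsurance: $150 × 20% = $30.
That puts the member's cost at $200 + $30 = $230 before any cap.
Cumulative spending $50 + $230 = $280 stays under the $1,350 maximum.
Insurer pays the balance: $350 − $230 = $120.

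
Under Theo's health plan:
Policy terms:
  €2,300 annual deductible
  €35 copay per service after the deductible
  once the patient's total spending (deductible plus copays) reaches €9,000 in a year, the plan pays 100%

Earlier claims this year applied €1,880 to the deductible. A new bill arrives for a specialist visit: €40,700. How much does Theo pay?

€455

Remaining deductible: €2,300 − €1,880 = €420.
That leaves €40,700 − €420 = €40,280 for the copay.
Copay on this service: €35.
That puts the patient's cost at €420 + €35 = €455 before any cap.
Total out-of-pocket so far would be €1,880 + €455 = €2,335, below the €9,000 cap — no reduction.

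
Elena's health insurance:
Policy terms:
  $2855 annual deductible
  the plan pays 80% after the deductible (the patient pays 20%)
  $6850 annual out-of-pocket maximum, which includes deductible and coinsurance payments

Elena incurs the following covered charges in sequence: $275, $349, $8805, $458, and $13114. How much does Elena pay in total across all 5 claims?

$6850

Claim 1 ($275): entire amount goes to the deductible. Patient pays $275; OOP now $275.
Claim 2 ($349): entire amount goes to the deductible. Patient pays $349; OOP now $624.
Claim 3 ($8805): deductible takes $2231, $6574 remains; 20% of $6574 = $1314.80. Cost to patient: $3545.80. OOP to date $4169.80.
Claim 4 ($458): 20% coinsurance on $458 = $91.60. Cost to patient: $91.60. OOP to date $4261.40.
Claim 5 ($13114): deductible already satisfied, so patient's share is 20% × $13114 = $2622.80. OOP would hit $6884.20 > $6850, so the cap limits the patient to $6850 − $4261.40 = $2588.60.
Summing the patient's payments: $275 + $349 + $3545.80 + $91.60 + $2588.60 = $6850.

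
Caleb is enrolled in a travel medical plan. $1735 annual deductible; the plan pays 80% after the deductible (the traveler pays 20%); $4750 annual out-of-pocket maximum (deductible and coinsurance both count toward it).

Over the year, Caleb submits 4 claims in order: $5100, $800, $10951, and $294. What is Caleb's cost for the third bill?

$2182

Claim 1 ($5100): $1735 finishes the deductible; $3365 goes to coinsurance; coinsurance $3365 × 20% = $673. Traveler pays $2408; OOP now $2408.
Claim 2 ($800): 20% coinsurance on $800 = $160. Cost to traveler: $160. OOP to date $2568.
Claim 3 ($10951): deductible already satisfied, so traveler's share is 20% × $10951 = $2190.20. That would push OOP to $4758.20, over the $4750 cap, so traveler pays $4750 − $2568 = $2182.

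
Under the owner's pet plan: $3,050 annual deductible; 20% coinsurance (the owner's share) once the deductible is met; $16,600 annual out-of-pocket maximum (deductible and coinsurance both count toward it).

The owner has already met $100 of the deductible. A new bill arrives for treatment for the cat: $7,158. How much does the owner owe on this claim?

Remaining deductible: $3,050 − $100 = $2,950.
After the $2,950 deductible portion, $7,158 − $2,950 = $4,208 is subject to coinsurance.
Owner's 20% share of $4,208 is $841.60.
So the owner owes $2,950 + $841.60 = $3,791.60 before any cap.
Total out-of-pocket so far would be $100 + $3,791.60 = $3,891.60, below the $16,600 cap — no reduction.

$3,791.60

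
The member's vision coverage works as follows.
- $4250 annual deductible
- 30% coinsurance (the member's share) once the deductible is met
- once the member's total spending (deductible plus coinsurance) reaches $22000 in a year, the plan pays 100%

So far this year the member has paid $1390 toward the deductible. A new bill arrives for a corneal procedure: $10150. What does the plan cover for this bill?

$5103

Remaining deductible: $4250 − $1390 = $2860.
The remaining $7290 (= $10150 − $2860) moves to coinsurance.
30% of $7290 = $2187 falls to the member.
Member responsibility before any cap: $2860 + $2187 = $5047.
Cumulative spending $1390 + $5047 = $6437 stays under the $22000 maximum.
Insurer pays the balance: $10150 − $5047 = $5103.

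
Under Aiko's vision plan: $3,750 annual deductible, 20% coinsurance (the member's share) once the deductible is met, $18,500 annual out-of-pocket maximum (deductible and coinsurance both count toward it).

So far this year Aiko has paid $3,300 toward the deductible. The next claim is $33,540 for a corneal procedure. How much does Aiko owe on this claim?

$7,068

Remaining deductible: $3,750 − $3,300 = $450.
After the $450 deductible portion, $33,540 − $450 = $33,090 is subject to coinsurance.
Coinsurance: $33,090 × 20% = $6,618.
So the member owes $450 + $6,618 = $7,068 before any cap.
Year-to-date out-of-pocket becomes $3,300 + $7,068 = $10,368, still under the $18,500 maximum, so no cap applies.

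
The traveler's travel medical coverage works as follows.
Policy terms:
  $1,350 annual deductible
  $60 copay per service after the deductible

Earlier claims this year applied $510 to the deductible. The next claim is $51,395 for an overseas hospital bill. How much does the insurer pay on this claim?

$50,495

$510 of the $1,350 deductible is already met, leaving $840.
After the $840 deductible portion, $51,395 − $840 = $50,555 is subject to the copay.
Copay on this service: $60.
Traveler responsibility: $840 + $60 = $900.
Insurer pays the balance: $51,395 − $900 = $50,495.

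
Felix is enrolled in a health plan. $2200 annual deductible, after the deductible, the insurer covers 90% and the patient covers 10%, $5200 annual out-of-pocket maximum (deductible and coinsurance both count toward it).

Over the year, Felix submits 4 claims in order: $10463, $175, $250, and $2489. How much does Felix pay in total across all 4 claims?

#1 ($10463): $2200 to deductible, leaving $8263; coinsurance $8263 × 10% = $826.30. Cost to patient: $3026.30. OOP to date $3026.30.
#2 ($175): deductible already satisfied, so patient's share is 10% × $175 = $17.50. Patient pays $17.50; OOP now $3043.80.
#3 ($250): 10% coinsurance on $250 = $25. Cost to patient: $25. OOP to date $3068.80.
#4 ($2489): deductible met; 10% of $2489 = $248.90. Cost to patient: $248.90. OOP to date $3317.70.
Total paid by the patient: $3026.30 + $17.50 + $25 + $248.90 = $3317.70.

$3317.70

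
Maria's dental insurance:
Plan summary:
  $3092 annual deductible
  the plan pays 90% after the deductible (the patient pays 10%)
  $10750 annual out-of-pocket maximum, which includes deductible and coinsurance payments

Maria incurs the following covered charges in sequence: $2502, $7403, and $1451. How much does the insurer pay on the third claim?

$1305.90

Bill 1, $2502: all of it applies to the deductible. Patient pays $2502; OOP now $2502. Plan pays $2502 − $2502 = $0.
Bill 2, $7403: $590 finishes the deductible; $6813 goes to coinsurance; patient's 10% is $681.30. Patient pays $1271.30; OOP now $3773.30. Plan pays $7403 − $1271.30 = $6131.70.
Bill 3, $1451: 10% coinsurance on $1451 = $145.10. Cost to patient: $145.10. OOP to date $3918.40. Insurer: $1451 − $145.10 = $1305.90.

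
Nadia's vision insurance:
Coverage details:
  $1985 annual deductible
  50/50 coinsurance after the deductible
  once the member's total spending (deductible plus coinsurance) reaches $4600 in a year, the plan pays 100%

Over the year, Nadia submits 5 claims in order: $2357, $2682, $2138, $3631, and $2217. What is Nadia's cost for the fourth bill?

$19

Claim 1 ($2357): $1985 finishes the deductible; $372 goes to coinsurance; coinsurance $372 × 50% = $186. Cost to member: $2171. OOP to date $2171.
Claim 2 ($2682): 50% coinsurance on $2682 = $1341. Cost to member: $1341. OOP to date $3512.
Claim 3 ($2138): deductible already satisfied, so member's share is 50% × $2138 = $1069. Member owes $1069 (running OOP $4581).
Claim 4 ($3631): deductible met; 50% of $3631 = $1815.50. OOP would hit $6396.50 > $4600, so the cap limits the member to $4600 − $4581 = $19.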